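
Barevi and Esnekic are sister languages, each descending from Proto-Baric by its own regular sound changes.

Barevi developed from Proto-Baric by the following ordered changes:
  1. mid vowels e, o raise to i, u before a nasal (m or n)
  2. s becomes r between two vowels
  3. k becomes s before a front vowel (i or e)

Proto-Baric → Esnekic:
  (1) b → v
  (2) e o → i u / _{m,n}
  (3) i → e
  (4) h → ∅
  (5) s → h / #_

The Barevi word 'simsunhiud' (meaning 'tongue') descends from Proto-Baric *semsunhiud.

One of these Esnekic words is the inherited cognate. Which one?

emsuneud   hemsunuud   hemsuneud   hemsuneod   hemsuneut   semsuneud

hemsuneud

Esnekic: *semsunhiud
  semsunhiud (rule 1 does not apply)
  semsunhiud → simsunhiud   [pre-nasal raising]
  simsunhiud → semsunheud   [vowel merger]
  semsunheud → semsuneud   [h-loss]
  semsuneud → hemsuneud   [debuccalisation]
  giving Esnekic hemsuneud.
Among the options, 'hemsuneud' alone shows every Esnekic change applied in order.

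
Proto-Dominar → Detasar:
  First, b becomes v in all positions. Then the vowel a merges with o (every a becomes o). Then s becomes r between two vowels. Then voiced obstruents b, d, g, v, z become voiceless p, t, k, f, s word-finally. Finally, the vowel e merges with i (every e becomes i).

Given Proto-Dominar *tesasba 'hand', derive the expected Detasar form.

tirosvo

Detasar: *tesasba
  tesasba → tesasva   [unconditioned shift]
  tesasva → tesosvo   [vowel merger]
  tesosvo → terosvo   [rhotacism]
  terosvo (rule 4 does not apply)
  terosvo → tirosvo   [vowel merger]
  giving Detasar tirosvo.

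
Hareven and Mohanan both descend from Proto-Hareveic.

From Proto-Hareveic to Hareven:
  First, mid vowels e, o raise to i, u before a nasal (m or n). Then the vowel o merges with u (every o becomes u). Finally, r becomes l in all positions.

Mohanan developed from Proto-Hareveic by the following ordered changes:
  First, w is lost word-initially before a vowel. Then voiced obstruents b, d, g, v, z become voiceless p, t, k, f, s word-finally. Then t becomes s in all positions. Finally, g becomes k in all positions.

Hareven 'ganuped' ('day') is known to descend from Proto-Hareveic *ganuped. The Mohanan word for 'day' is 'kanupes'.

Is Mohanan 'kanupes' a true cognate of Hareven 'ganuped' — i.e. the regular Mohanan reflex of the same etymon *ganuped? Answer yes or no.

Derive the expected Mohanan reflex of *ganuped:
Mohanan: *ganuped
  ganuped (rule 1 does not apply)
  ganuped → ganupet   [final devoicing]
  ganupet → ganupes   [unconditioned shift]
  ganupes → kanupes   [unconditioned shift]
  giving Mohanan kanupes.
Mohanan 'kanupes' matches the regular reflex exactly, so the pair is cognate.

yes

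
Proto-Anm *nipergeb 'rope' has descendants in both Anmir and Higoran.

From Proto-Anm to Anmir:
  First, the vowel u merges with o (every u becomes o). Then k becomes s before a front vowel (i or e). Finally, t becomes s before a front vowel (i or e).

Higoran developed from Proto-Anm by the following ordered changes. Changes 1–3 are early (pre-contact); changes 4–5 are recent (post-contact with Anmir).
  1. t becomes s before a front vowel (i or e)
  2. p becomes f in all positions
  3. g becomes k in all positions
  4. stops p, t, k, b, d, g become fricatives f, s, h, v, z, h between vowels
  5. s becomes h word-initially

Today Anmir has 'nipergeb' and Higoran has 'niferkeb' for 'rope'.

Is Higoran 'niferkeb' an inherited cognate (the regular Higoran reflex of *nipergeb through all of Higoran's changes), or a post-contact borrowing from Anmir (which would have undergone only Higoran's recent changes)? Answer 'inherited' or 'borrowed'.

If inherited, *nipergeb would pass through all of Higoran's changes:
Higoran: *nipergeb > nifergeb > niferkeb  (by unconditioned shift, unconditioned shift)
If borrowed from Anmir 'nipergeb' after the early changes, it would undergo only the recent ones:
  rule 4 (intervocalic lenition): nipergeb → nifergeb
  rule 5 (debuccalisation): no change (nifergeb)
  ⇒ as a loan: nifergeb
Higoran 'niferkeb' matches the inherited outcome exactly, so it is an inherited cognate, not a loan.

inherited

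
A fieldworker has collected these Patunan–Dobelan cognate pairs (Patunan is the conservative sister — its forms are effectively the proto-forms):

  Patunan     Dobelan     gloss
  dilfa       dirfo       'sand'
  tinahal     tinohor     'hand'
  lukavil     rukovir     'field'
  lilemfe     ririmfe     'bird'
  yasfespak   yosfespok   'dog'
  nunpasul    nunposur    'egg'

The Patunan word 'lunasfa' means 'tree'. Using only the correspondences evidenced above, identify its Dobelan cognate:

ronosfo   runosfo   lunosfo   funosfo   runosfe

lukavil ~ rukovir — Patunan l corresponds to Dobelan r word-initially before a back vowel.
tinahal ~ tinohor, yasfespak ~ yosfespok — Patunan a corresponds to Dobelan o after a consonant, before a consonant other than r, m, n, p, b, f, v.
dilfa ~ dirfo — Patunan a corresponds to Dobelan o word-finally.
Applying these to Patunan 'lunasfa':
  lunasfa → runasfa   (l→r word-initially before a back vowel)
  runasfa → runosfa   (a→o after a consonant, before a consonant other than r, m, n, p, b, f, v)
  runosfa → runosfo   (a→o word-finally)
So the Dobelan cognate is 'runosfo'.

runosfo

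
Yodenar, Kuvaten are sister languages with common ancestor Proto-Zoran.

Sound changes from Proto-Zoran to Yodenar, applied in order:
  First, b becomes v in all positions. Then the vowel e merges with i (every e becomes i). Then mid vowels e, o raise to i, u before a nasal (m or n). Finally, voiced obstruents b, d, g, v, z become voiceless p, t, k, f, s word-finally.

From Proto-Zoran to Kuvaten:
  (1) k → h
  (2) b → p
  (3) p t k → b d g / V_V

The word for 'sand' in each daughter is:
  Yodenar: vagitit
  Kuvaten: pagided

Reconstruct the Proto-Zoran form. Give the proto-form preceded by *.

*bagited

Position 6: Yodenar has i, Kuvaten has e. Kuvaten preserves e here (none of its changes turn any other segment into e), so the proto-segment is *e.
Position 7: Yodenar has t, Kuvaten has d. Taking the neighbouring segments as reconstructed: Yodenar t could go back to *t or *d; Kuvaten d can only go back to *d — the one source consistent with every daughter is *d.
This points to *bagited. Verify forward in each daughter:
Yodenar: start from *bagited.
  rule 1 (unconditioned shift): bagited → vagited
  rule 2 (vowel merger): vagited → vagitid
  rule 3: no change — vagitid
  rule 4 (final devoicing): vagitid → vagitit
  ⇒ Yodenar vagitit
Kuvaten: *bagited
  bagited (rule 1 does not apply)
  bagited → pagited   [unconditioned shift]
  pagited → pagided   [intervocalic voicing]
  giving Kuvaten pagided.
No other proto-form is consistent with every reflex, so the reconstruction is *bagited.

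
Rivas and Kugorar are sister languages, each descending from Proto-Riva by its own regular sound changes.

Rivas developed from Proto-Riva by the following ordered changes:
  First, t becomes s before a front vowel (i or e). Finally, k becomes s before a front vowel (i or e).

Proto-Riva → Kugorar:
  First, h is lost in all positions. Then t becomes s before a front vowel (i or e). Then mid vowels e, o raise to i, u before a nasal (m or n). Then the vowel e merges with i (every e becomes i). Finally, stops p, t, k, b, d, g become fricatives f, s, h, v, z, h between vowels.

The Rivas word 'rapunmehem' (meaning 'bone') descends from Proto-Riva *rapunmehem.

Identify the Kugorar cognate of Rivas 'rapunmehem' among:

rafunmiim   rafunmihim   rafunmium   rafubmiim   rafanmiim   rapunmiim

Kugorar: start from *rapunmehem.
  rule 1 (h-loss): rapunmehem → rapunmeem
  rule 2: no change — rapunmeem
  rule 3 (pre-nasal raising): rapunmeem → rapunmeim
  rule 4 (vowel merger): rapunmeim → rapunmiim
  rule 5 (intervocalic lenition): rapunmiim → rafunmiim
  ⇒ Kugorar rafunmiim
Among the options, 'rafunmiim' alone shows every Kugorar change applied in order.

rafunmiim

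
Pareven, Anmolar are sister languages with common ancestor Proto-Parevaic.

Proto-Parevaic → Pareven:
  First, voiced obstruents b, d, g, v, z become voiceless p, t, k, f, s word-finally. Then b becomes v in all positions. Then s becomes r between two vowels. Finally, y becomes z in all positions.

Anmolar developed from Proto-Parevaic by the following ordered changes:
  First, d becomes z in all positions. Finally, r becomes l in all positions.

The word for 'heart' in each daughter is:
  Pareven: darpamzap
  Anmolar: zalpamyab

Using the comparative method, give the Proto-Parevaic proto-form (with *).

Position 3: Pareven has r, Anmolar has l. Taking the neighbouring segments as reconstructed: Pareven r can only go back to *r; Anmolar l could go back to *l or *r — the one source consistent with every daughter is *r.
Position 9: Pareven has p, Anmolar has b. Anmolar preserves b here (none of its changes turn any other segment into b), so the proto-segment is *b.
Position 7: Pareven has z, Anmolar has y. Anmolar preserves y here (none of its changes turn any other segment into y), so the proto-segment is *y.
Verify the candidate proto-form against each daughter:
Pareven: start from *darpamyab.
  rule 1 (final devoicing): darpamyab → darpamyap
  rule 2: no change — darpamyap
  rule 3: no change — darpamyap
  rule 4 (unconditioned shift): darpamyap → darpamzap
  ⇒ Pareven darpamzap
Anmolar: start from *darpamyab.
  rule 1 (unconditioned shift): darpamyab → zarpamyab
  rule 2 (unconditioned shift): zarpamyab → zalpamyab
  ⇒ Anmolar zalpamyab
*darpamyab is the unique common source.

*darpamyab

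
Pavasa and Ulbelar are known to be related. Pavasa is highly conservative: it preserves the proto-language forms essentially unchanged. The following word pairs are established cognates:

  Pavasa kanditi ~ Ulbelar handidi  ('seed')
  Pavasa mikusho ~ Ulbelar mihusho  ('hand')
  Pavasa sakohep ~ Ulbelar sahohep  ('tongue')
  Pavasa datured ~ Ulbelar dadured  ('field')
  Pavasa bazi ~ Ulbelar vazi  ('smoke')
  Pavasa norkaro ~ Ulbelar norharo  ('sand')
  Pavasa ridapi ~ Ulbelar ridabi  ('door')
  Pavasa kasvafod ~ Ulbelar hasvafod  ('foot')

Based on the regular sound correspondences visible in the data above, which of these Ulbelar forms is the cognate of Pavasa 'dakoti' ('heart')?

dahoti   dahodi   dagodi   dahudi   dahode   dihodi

sakohep ~ sahohep — Pavasa k corresponds to Ulbelar h between vowels (before a back vowel).
kanditi ~ handidi — Pavasa t corresponds to Ulbelar d between vowels (before a front vowel).
Applying these to Pavasa 'dakoti':
  dakoti → dahoti   (k→h between vowels (before a back vowel))
  dahoti → dahodi   (t→d between vowels (before a front vowel))
So the Ulbelar cognate is 'dahodi'.

dahodi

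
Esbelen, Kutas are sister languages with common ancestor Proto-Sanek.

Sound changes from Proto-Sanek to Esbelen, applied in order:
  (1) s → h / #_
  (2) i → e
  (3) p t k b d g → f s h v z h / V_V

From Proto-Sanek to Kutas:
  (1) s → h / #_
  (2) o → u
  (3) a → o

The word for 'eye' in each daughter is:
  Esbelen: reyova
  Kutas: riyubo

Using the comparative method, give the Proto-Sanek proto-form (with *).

*riyoba

Position 6: Esbelen has a, Kutas has o. Esbelen preserves a here (none of its changes turn any other segment into a), so the proto-segment is *a.
Position 4: Esbelen has o, Kutas has u. Esbelen preserves o here (none of its changes turn any other segment into o), so the proto-segment is *o.
Verify the candidate proto-form against each daughter:
Esbelen: *riyoba > reyoba > reyova  (by vowel merger, intervocalic lenition)
Kutas: start from *riyoba.
  rule 1: no change — riyoba
  rule 2 (vowel merger): riyoba → riyuba
  rule 3 (vowel merger): riyuba → riyubo
  ⇒ Kutas riyubo
No other proto-form is consistent with every reflex, so the reconstruction is *riyoba.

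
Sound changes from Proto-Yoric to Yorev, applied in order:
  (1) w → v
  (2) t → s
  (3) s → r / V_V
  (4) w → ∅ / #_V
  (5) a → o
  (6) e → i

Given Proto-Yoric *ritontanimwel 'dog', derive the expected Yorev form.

rironsonimvil

Yorev: start from *ritontanimwel.
  rule 1 (unconditioned shift): ritontanimwel → ritontanimvel
  rule 2 (unconditioned shift): ritontanimvel → risonsanimvel
  rule 3 (rhotacism): risonsanimvel → rironsanimvel
  rule 4: no change — rironsanimvel
  rule 5 (vowel merger): rironsanimvel → rironsonimvel
  rule 6 (vowel merger): rironsonimvel → rironsonimvil
  ⇒ Yorev rironsonimvil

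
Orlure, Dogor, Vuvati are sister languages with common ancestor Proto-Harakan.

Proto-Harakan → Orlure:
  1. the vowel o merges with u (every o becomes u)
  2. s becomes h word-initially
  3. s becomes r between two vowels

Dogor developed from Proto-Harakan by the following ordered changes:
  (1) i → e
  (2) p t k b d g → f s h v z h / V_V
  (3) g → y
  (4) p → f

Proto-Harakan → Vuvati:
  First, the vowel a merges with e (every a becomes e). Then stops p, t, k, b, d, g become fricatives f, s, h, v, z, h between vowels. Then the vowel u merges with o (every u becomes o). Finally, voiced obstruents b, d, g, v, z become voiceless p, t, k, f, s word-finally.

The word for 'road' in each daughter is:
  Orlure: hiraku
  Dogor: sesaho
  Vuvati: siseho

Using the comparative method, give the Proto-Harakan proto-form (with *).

*sisako

Position 5: Orlure has k, Dogor has h, Vuvati has h. Orlure preserves k here (none of its changes turn any other segment into k), so the proto-segment is *k.
Position 3: Orlure has r, Dogor has s, Vuvati has s. Taking the neighbouring segments as reconstructed: Orlure r could go back to *s or *r; Dogor s could go back to *t or *s; Vuvati s could go back to *t or *s — the one source consistent with every daughter is *s.
This points to *sisako. Verify forward in each daughter:
Orlure: start from *sisako.
  rule 1 (vowel merger): sisako → sisaku
  rule 2 (debuccalisation): sisaku → hisaku
  rule 3 (rhotacism): hisaku → hiraku
  ⇒ Orlure hiraku
Dogor: *sisako > sesako > sesaho  (by vowel merger, intervocalic lenition)
Vuvati: *sisako > siseko > siseho  (by vowel merger, intervocalic lenition)
No other proto-form is consistent with every reflex, so the reconstruction is *sisako.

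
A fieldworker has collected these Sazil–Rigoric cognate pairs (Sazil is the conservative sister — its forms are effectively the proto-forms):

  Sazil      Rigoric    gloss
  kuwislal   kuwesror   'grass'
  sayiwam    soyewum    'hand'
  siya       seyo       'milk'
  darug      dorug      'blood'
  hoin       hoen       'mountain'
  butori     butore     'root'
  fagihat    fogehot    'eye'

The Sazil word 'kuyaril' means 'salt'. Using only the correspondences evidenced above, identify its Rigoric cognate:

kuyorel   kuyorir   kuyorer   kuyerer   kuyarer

kuyorer

darug ~ dorug — Sazil a corresponds to Rigoric o after a consonant, before r.
kuwislal ~ kuwesror, sayiwam ~ soyewum — Sazil i corresponds to Rigoric e after a consonant, before a consonant other than r, m, n, p, b, f, v.
kuwislal ~ kuwesror — Sazil l corresponds to Rigoric r word-finally.
Applying these to Sazil 'kuyaril':
  kuyaril → kuyoril   (a→o after a consonant, before r)
  kuyoril → kuyorel   (i→e after a consonant, before a consonant other than r, m, n, p, b, f, v)
  kuyorel → kuyorer   (l→r word-finally)
So the Rigoric cognate is 'kuyorer'.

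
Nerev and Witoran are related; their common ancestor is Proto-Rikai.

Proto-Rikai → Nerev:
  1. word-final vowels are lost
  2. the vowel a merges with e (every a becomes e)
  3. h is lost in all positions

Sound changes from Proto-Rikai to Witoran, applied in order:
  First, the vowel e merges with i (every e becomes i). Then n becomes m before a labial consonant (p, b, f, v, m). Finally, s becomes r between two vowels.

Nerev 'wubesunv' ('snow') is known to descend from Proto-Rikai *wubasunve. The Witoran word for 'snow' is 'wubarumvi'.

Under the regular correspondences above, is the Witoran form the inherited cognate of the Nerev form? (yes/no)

yes

Derive the expected Witoran reflex of *wubasunve:
Witoran: *wubasunve
  wubasunve → wubasunvi   [vowel merger]
  wubasunvi → wubasumvi   [nasal place assimilation]
  wubasumvi → wubarumvi   [rhotacism]
  giving Witoran wubarumvi.
Witoran 'wubarumvi' matches the regular reflex exactly, so the pair is cognate.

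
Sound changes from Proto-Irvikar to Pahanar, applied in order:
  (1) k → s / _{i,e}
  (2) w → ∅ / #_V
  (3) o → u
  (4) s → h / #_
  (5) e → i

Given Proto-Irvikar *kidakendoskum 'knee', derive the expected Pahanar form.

Pahanar: *kidakendoskum
  kidakendoskum → sidasendoskum   [palatalisation]
  sidasendoskum (rule 2 does not apply)
  sidasendoskum → sidasenduskum   [vowel merger]
  sidasenduskum → hidasenduskum   [debuccalisation]
  hidasenduskum → hidasinduskum   [vowel merger]
  giving Pahanar hidasinduskum.

hidasinduskum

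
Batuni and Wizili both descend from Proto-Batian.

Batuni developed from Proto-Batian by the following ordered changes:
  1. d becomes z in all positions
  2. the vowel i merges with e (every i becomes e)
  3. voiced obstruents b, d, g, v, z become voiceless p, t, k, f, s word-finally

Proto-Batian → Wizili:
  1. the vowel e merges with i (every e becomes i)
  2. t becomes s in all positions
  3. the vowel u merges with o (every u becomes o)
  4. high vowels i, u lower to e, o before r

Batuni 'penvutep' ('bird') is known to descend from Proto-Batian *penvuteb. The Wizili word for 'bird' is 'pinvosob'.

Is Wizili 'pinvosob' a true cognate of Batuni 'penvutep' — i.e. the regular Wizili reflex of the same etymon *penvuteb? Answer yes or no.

no

Derive the expected Wizili reflex of *penvuteb:
Wizili: *penvuteb > pinvutib > pinvusib > pinvosib  (by vowel merger, unconditioned shift, vowel merger)
The regular Wizili reflex would be 'pinvosib', but the attested form is 'pinvosob'. The correspondence is irregular, so they are not cognates (the Wizili form has a different source).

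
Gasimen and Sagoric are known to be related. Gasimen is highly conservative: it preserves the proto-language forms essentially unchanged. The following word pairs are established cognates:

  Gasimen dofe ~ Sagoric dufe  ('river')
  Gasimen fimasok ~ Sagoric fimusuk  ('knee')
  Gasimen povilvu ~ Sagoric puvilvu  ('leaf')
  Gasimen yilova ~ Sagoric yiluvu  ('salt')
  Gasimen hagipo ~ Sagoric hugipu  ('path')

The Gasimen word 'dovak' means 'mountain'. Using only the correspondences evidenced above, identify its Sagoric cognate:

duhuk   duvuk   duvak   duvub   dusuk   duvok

duvuk

povilvu ~ puvilvu, yilova ~ yiluvu — Gasimen o corresponds to Sagoric u after a consonant, before a labial obstruent.
fimasok ~ fimusuk, hagipo ~ hugipu — Gasimen a corresponds to Sagoric u after a consonant, before a consonant other than r, m, n, p, b, f, v.
Applying these to Gasimen 'dovak':
  dovak → duvak   (o→u after a consonant, before a labial obstruent)
  duvak → duvuk   (a→u after a consonant, before a consonant other than r, m, n, p, b, f, v)
So the Sagoric cognate is 'duvuk'.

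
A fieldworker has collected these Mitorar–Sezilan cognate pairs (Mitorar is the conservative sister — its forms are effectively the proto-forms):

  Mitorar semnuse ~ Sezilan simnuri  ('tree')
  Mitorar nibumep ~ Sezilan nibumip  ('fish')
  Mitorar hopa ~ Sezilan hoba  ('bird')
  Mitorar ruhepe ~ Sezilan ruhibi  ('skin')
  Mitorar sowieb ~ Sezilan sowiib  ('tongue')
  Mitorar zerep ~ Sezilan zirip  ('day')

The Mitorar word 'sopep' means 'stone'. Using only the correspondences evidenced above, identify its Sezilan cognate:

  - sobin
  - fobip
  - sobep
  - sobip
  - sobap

sobip

ruhepe ~ ruhibi — Mitorar p corresponds to Sezilan b between vowels (before a front vowel).
nibumep ~ nibumip, ruhepe ~ ruhibi — Mitorar e corresponds to Sezilan i after a consonant, before a labial obstruent.
Applying these to Mitorar 'sopep':
  sopep → sobep   (p→b between vowels (before a front vowel))
  sobep → sobip   (e→i after a consonant, before a labial obstruent)
So the Sezilan cognate is 'sobip'.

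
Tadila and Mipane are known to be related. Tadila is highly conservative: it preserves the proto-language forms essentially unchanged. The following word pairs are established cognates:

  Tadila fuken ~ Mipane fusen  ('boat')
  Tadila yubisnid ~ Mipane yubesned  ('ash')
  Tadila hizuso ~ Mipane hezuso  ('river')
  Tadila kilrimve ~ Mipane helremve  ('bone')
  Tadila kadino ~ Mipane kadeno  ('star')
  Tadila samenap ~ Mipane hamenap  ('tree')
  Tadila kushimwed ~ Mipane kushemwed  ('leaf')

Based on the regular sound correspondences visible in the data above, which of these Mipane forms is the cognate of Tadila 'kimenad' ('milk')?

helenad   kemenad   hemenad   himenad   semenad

hemenad

kilrimve ~ helremve — Tadila k corresponds to Mipane h word-initially before a front vowel.
kilrimve ~ helremve, kushimwed ~ kushemwed — Tadila i corresponds to Mipane e after a consonant, before a nasal.
Applying these to Tadila 'kimenad':
  kimenad → himenad   (k→h word-initially before a front vowel)
  himenad → hemenad   (i→e after a consonant, before a nasal)
So the Mipane cognate is 'hemenad'.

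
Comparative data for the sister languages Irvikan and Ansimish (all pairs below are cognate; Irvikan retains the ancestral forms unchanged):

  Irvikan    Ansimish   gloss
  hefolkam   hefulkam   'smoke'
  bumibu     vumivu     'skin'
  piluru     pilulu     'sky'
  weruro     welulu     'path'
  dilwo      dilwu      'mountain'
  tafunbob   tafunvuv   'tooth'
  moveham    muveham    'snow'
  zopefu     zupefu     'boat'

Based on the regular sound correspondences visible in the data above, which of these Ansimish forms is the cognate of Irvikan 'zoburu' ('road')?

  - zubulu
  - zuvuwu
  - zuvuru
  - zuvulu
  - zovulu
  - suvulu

tafunbob ~ tafunvuv — Irvikan o corresponds to Ansimish u after a consonant, before a labial obstruent.
bumibu ~ vumivu — Irvikan b corresponds to Ansimish v between vowels (before a back vowel).
piluru ~ pilulu, weruro ~ welulu — Irvikan r corresponds to Ansimish l between vowels (before a back vowel).
Applying these to Irvikan 'zoburu':
  zoburu → zuburu   (o→u after a consonant, before a labial obstruent)
  zuburu → zuvuru   (b→v between vowels (before a back vowel))
  zuvuru → zuvulu   (r→l between vowels (before a back vowel))
So the Ansimish cognate is 'zuvulu'.

zuvulu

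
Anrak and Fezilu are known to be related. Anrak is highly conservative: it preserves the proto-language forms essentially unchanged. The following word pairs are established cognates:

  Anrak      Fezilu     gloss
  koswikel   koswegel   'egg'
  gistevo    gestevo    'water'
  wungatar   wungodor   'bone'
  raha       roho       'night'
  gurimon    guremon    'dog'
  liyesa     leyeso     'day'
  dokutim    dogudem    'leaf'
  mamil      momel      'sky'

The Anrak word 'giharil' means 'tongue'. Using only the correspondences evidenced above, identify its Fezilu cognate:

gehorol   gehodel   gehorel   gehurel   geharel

koswikel ~ koswegel, gistevo ~ gestevo — Anrak i corresponds to Fezilu e after a consonant, before a consonant other than r, m, n, p, b, f, v.
wungatar ~ wungodor — Anrak a corresponds to Fezilu o after a consonant, before r.
Applying these to Anrak 'giharil':
  giharil → geharil   (i→e after a consonant, before a consonant other than r, m, n, p, b, f, v)
  geharil → gehoril   (a→o after a consonant, before r)
  gehoril → gehorel   (i→e after a consonant, before a consonant other than r, m, n, p, b, f, v)
So the Fezilu cognate is 'gehorel'.

gehorel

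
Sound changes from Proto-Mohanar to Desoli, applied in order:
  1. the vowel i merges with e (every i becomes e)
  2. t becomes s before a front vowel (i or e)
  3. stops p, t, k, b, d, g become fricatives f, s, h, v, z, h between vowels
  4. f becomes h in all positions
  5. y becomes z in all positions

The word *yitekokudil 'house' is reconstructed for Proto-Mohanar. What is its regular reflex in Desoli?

zesehohuzel

Desoli: *yitekokudil
  yitekokudil → yetekokudel   [vowel merger]
  yetekokudel → yesekokudel   [palatalisation]
  yesekokudel → yesehohuzel   [intervocalic lenition]
  yesehohuzel (rule 4 does not apply)
  yesehohuzel → zesehohuzel   [unconditioned shift]
  giving Desoli zesehohuzel.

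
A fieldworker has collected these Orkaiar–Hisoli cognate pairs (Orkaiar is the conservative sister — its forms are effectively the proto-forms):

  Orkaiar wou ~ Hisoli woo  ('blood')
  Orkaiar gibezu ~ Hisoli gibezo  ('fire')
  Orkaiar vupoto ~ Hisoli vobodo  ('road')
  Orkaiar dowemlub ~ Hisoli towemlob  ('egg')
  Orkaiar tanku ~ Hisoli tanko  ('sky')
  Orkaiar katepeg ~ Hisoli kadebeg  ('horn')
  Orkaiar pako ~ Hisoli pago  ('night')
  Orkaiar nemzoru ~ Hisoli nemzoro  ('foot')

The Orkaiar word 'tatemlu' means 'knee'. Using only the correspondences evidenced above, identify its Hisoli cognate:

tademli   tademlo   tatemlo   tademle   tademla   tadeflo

tademlo

katepeg ~ kadebeg — Orkaiar t corresponds to Hisoli d between vowels (before a front vowel).
gibezu ~ gibezo, tanku ~ tanko — Orkaiar u corresponds to Hisoli o word-finally.
Applying these to Orkaiar 'tatemlu':
  tatemlu → tademlu   (t→d between vowels (before a front vowel))
  tademlu → tademlo   (u→o word-finally)
So the Hisoli cognate is 'tademlo'.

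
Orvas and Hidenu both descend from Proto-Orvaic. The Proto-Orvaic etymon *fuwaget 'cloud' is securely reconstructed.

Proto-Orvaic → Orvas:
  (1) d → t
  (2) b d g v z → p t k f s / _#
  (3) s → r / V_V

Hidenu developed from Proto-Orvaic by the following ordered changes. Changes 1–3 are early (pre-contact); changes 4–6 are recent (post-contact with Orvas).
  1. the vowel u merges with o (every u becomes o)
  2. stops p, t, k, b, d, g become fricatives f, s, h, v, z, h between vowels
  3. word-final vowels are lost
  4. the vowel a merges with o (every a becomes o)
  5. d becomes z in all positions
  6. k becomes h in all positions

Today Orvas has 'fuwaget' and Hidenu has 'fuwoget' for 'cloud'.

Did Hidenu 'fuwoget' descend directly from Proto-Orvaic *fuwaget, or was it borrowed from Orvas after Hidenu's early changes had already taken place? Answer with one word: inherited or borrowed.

borrowed

If inherited, *fuwaget would pass through all of Hidenu's changes:
Hidenu: start from *fuwaget.
  rule 1 (vowel merger): fuwaget → fowaget
  rule 2 (intervocalic lenition): fowaget → fowahet
  rule 3: no change — fowahet
  rule 4 (vowel merger): fowahet → fowohet
  rule 5: no change — fowohet
  rule 6: no change — fowohet
  ⇒ Hidenu fowohet
If borrowed from Orvas 'fuwaget' after the early changes, it would undergo only the recent ones:
  rule 4 (vowel merger): fuwaget → fuwoget
  rule 5 (unconditioned shift): no change (fuwoget)
  rule 6 (unconditioned shift): no change (fuwoget)
  ⇒ as a loan: fuwoget
Hidenu 'fuwoget' matches the loan outcome 'fuwoget', not the inherited 'fowohet' — it skipped the early Hidenu changes, so it was borrowed from Orvas.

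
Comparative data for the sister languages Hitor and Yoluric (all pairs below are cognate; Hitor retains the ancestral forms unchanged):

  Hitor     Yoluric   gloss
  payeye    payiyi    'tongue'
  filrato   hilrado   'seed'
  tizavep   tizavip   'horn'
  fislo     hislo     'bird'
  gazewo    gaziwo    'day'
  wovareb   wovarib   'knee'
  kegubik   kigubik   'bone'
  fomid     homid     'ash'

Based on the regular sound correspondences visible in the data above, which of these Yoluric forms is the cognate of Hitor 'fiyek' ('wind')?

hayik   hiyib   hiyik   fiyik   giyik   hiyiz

hiyik

filrato ~ hilrado, fislo ~ hislo — Hitor f corresponds to Yoluric h word-initially before a front vowel.
payeye ~ payiyi, gazewo ~ gaziwo — Hitor e corresponds to Yoluric i after a consonant, before a consonant other than r, m, n, p, b, f, v.
Applying these to Hitor 'fiyek':
  fiyek → hiyek   (f→h word-initially before a front vowel)
  hiyek → hiyik   (e→i after a consonant, before a consonant other than r, m, n, p, b, f, v)
So the Yoluric cognate is 'hiyik'.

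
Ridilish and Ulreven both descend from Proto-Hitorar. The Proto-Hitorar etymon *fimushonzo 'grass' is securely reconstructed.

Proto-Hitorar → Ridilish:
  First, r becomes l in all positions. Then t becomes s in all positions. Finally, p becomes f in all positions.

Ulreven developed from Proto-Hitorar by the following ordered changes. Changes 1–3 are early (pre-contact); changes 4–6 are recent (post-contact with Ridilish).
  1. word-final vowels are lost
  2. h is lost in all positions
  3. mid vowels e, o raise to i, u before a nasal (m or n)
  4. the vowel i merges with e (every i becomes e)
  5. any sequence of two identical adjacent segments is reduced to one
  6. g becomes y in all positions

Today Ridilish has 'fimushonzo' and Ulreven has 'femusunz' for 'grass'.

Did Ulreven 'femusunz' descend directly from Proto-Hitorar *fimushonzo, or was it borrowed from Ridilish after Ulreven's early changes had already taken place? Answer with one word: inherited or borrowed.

inherited

If inherited, *fimushonzo would pass through all of Ulreven's changes:
Ulreven: start from *fimushonzo.
  rule 1 (apocope): fimushonzo → fimushonz
  rule 2 (h-loss): fimushonz → fimusonz
  rule 3 (pre-nasal raising): fimusonz → fimusunz
  rule 4 (vowel merger): fimusunz → femusunz
  rule 5: no change — femusunz
  rule 6: no change — femusunz
  ⇒ Ulreven femusunz
If borrowed from Ridilish 'fimushonzo' after the early changes, it would undergo only the recent ones:
  rule 4 (vowel merger): fimushonzo → femushonzo
  rule 5 (degemination): no change (femushonzo)
  rule 6 (unconditioned shift): no change (femushonzo)
  ⇒ as a loan: femushonzo
Ulreven 'femusunz' matches the inherited outcome exactly, so it is an inherited cognate, not a loan.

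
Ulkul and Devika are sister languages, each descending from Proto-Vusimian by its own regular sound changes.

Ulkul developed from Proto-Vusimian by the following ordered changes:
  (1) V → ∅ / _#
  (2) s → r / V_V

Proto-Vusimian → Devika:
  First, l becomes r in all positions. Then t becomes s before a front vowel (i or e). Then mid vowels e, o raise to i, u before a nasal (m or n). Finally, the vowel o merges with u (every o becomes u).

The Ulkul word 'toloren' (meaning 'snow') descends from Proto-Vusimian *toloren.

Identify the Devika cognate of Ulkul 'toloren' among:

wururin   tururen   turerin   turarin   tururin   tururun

Devika: *toloren
  toloren → tororen   [unconditioned shift]
  tororen (rule 2 does not apply)
  tororen → tororin   [pre-nasal raising]
  tororin → tururin   [vowel merger]
  giving Devika tururin.
The other candidates each miss or misapply at least one Devika change.

tururin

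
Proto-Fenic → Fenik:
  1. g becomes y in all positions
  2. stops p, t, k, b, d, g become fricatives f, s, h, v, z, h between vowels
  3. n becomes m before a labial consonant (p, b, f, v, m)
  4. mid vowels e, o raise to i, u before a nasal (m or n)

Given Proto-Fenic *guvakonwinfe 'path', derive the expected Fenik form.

Fenik: *guvakonwinfe > yuvakonwinfe > yuvahonwinfe > yuvahonwimfe > yuvahunwimfe  (by unconditioned shift, intervocalic lenition, nasal place assimilation, pre-nasal raising)

yuvahunwimfe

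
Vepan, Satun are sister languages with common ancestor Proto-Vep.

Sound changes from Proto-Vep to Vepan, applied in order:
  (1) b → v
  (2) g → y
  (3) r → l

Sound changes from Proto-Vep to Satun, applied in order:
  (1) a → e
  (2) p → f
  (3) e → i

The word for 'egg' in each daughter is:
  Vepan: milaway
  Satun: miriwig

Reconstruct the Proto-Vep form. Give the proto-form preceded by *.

*mirawag

Position 3: Vepan has l, Satun has r. Satun preserves r here (none of its changes turn any other segment into r), so the proto-segment is *r.
Position 7: Vepan has y, Satun has g. Satun preserves g here (none of its changes turn any other segment into g), so the proto-segment is *g.
This points to *mirawag. Verify forward in each daughter:
Vepan: start from *mirawag.
  rule 1: no change — mirawag
  rule 2 (unconditioned shift): mirawag → miraway
  rule 3 (unconditioned shift): miraway → milaway
  ⇒ Vepan milaway
Satun: *mirawag
  mirawag → mireweg   [vowel merger]
  mireweg (rule 2 does not apply)
  mireweg → miriwig   [vowel merger]
  giving Satun miriwig.
Only *mirawag yields all of Vepan milaway, Satun miriwig.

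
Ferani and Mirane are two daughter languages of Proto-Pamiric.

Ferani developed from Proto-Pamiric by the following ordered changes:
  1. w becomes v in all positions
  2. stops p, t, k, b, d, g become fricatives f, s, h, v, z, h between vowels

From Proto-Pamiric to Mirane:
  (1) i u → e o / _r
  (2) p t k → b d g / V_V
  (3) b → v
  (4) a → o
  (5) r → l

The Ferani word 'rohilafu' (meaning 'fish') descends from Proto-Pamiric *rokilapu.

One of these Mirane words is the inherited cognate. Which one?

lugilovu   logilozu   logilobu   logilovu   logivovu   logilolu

logilovu

Mirane: start from *rokilapu.
  rule 1: no change — rokilapu
  rule 2 (intervocalic voicing): rokilapu → rogilabu
  rule 3 (unconditioned shift): rogilabu → rogilavu
  rule 4 (vowel merger): rogilavu → rogilovu
  rule 5 (unconditioned shift): rogilovu → logilovu
  ⇒ Mirane logilovu
Only 'logilovu' matches the regular Mirane development of *rokilapu.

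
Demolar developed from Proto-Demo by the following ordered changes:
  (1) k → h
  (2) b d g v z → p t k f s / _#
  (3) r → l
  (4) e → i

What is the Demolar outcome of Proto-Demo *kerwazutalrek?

hilwazutallih

Demolar: start from *kerwazutalrek.
  rule 1 (unconditioned shift): kerwazutalrek → herwazutalreh
  rule 2: no change — herwazutalreh
  rule 3 (unconditioned shift): herwazutalreh → helwazutalleh
  rule 4 (vowel merger): helwazutalleh → hilwazutallih
  ⇒ Demolar hilwazutallih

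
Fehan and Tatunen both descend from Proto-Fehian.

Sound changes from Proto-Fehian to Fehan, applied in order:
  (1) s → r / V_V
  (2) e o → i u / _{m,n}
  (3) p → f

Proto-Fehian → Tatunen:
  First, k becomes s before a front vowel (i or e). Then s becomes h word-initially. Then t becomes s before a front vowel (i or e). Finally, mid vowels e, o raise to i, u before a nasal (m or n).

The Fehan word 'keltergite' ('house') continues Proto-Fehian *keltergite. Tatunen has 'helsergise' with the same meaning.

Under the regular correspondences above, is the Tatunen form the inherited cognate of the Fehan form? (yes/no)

Derive the expected Tatunen reflex of *keltergite:
Tatunen: start from *keltergite.
  rule 1 (palatalisation): keltergite → seltergite
  rule 2 (debuccalisation): seltergite → heltergite
  rule 3 (palatalisation): heltergite → helsergise
  rule 4: no change — helsergise
  ⇒ Tatunen helsergise
Tatunen 'helsergise' matches the regular reflex exactly, so the pair is cognate.

yes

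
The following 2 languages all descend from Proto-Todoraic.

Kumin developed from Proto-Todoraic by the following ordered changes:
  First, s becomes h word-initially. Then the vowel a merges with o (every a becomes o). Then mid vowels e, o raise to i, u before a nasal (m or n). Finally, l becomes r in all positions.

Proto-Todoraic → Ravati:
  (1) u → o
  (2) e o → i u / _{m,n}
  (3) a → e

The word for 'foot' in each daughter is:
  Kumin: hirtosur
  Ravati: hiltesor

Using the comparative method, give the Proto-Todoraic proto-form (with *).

*hiltasur

Position 7: Kumin has u, Ravati has o. Taking the neighbouring segments as reconstructed: Kumin u can only go back to *u; Ravati o could go back to *o or *u — the one source consistent with every daughter is *u.
Position 3: Kumin has r, Ravati has l. Ravati preserves l here (none of its changes turn any other segment into l), so the proto-segment is *l.
Continuing position by position gives *hiltasur; check it forward:
Kumin: start from *hiltasur.
  rule 1: no change — hiltasur
  rule 2 (vowel merger): hiltasur → hiltosur
  rule 3: no change — hiltosur
  rule 4 (unconditioned shift): hiltosur → hirtosur
  ⇒ Kumin hirtosur
Ravati: start from *hiltasur.
  rule 1 (vowel merger): hiltasur → hiltasor
  rule 2: no change — hiltasor
  rule 3 (vowel merger): hiltasor → hiltesor
  ⇒ Ravati hiltesor
Only *hiltasur yields all of Kumin hirtosur, Ravati hiltesor.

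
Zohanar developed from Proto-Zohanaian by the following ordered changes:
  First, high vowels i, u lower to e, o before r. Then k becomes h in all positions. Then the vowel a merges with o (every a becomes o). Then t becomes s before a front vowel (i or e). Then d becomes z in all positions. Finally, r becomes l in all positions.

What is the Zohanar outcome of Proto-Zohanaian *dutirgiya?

zuselgiyo

Zohanar: *dutirgiya
  dutirgiya → dutergiya   [pre-rhotic lowering]
  dutergiya (rule 2 does not apply)
  dutergiya → dutergiyo   [vowel merger]
  dutergiyo → dusergiyo   [palatalisation]
  dusergiyo → zusergiyo   [unconditioned shift]
  zusergiyo → zuselgiyo   [unconditioned shift]
  giving Zohanar zuselgiyo.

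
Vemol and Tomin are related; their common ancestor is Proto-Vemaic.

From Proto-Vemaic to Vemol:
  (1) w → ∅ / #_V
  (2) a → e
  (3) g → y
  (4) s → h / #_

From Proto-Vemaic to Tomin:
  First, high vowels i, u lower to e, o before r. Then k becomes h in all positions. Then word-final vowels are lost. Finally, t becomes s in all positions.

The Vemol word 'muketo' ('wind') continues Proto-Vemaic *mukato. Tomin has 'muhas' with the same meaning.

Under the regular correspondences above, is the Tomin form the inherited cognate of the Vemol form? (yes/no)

Derive the expected Tomin reflex of *mukato:
Tomin: *mukato
  mukato (rule 1 does not apply)
  mukato → muhato   [unconditioned shift]
  muhato → muhat   [apocope]
  muhat → muhas   [unconditioned shift]
  giving Tomin muhas.
Tomin 'muhas' matches the regular reflex exactly, so the pair is cognate.

yes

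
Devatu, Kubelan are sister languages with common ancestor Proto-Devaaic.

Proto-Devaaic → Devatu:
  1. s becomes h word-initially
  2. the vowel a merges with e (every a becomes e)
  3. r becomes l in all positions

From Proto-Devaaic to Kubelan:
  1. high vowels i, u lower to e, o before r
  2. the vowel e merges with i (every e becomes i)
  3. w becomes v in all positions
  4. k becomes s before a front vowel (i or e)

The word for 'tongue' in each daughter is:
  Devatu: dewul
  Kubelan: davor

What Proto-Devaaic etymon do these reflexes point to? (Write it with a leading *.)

*dawur

Position 5: Devatu has l, Kubelan has r. Kubelan preserves r here (none of its changes turn any other segment into r), so the proto-segment is *r.
Position 3: Devatu has w, Kubelan has v. Devatu preserves w here (none of its changes turn any other segment into w), so the proto-segment is *w.
Position 2: Devatu has e, Kubelan has a. Kubelan preserves a here (none of its changes turn any other segment into a), so the proto-segment is *a.
Verify the candidate proto-form against each daughter:
Devatu: start from *dawur.
  rule 1: no change — dawur
  rule 2 (vowel merger): dawur → dewur
  rule 3 (unconditioned shift): dewur → dewul
  ⇒ Devatu dewul
Kubelan: *dawur > dawor > davor  (by pre-rhotic lowering, unconditioned shift)
Only *dawur yields all of Devatu dewul, Kubelan davor.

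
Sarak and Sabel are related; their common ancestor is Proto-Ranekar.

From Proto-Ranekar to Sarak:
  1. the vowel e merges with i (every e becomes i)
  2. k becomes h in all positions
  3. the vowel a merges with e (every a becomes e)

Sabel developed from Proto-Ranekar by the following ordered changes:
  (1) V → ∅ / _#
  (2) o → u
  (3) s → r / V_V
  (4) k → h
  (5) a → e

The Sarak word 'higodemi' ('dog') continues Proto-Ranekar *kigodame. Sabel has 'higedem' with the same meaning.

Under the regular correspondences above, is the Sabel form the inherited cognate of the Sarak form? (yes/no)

no

Derive the expected Sabel reflex of *kigodame:
Sabel: *kigodame
  kigodame → kigodam   [apocope]
  kigodam → kigudam   [vowel merger]
  kigudam (rule 3 does not apply)
  kigudam → higudam   [unconditioned shift]
  higudam → higudem   [vowel merger]
  giving Sabel higudem.
The regular Sabel reflex would be 'higudem', but the attested form is 'higedem'. The correspondence is irregular, so they are not cognates (the Sabel form has a different source).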